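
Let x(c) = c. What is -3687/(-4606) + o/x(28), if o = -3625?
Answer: -1185251/9212 ≈ -128.66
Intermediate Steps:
-3687/(-4606) + o/x(28) = -3687/(-4606) - 3625/28 = -3687*(-1/4606) - 3625*1/28 = 3687/4606 - 3625/28 = -1185251/9212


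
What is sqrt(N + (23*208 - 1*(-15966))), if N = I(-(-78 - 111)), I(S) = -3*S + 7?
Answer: sqrt(20190) ≈ 142.09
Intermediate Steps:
I(S) = 7 - 3*S
N = -560 (N = 7 - (-3)*(-78 - 111) = 7 - (-3)*(-189) = 7 - 3*189 = 7 - 567 = -560)
sqrt(N + (23*208 - 1*(-15966))) = sqrt(-560 + (23*208 - 1*(-15966))) = sqrt(-560 + (4784 + 15966)) = sqrt(-560 + 20750) = sqrt(20190)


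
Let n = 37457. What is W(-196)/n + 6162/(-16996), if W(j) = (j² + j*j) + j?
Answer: 76549673/45472798 ≈ 1.6834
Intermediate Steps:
W(j) = j + 2*j² (W(j) = (j² + j²) + j = 2*j² + j = j + 2*j²)
W(-196)/n + 6162/(-16996) = -196*(1 + 2*(-196))/37457 + 6162/(-16996) = -196*(1 - 392)*(1/37457) + 6162*(-1/16996) = -196*(-391)*(1/37457) - 3081/8498 = 76636*(1/37457) - 3081/8498 = 10948/5351 - 3081/8498 = 76549673/45472798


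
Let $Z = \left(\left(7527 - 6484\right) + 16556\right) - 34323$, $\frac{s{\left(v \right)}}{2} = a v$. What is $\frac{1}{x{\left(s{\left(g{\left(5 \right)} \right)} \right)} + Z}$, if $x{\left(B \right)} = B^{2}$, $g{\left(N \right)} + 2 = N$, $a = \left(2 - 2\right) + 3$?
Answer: $- \frac{1}{16400} \approx -6.0976 \cdot 10^{-5}$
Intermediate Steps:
$a = 3$ ($a = 0 + 3 = 3$)
$g{\left(N \right)} = -2 + N$
$s{\left(v \right)} = 6 v$ ($s{\left(v \right)} = 2 \cdot 3 v = 6 v$)
$Z = -16724$ ($Z = \left(1043 + 16556\right) - 34323 = 17599 - 34323 = -16724$)
$\frac{1}{x{\left(s{\left(g{\left(5 \right)} \right)} \right)} + Z} = \frac{1}{\left(6 \left(-2 + 5\right)\right)^{2} - 16724} = \frac{1}{\left(6 \cdot 3\right)^{2} - 16724} = \frac{1}{18^{2} - 16724} = \frac{1}{324 - 16724} = \frac{1}{-16400} = - \frac{1}{16400}$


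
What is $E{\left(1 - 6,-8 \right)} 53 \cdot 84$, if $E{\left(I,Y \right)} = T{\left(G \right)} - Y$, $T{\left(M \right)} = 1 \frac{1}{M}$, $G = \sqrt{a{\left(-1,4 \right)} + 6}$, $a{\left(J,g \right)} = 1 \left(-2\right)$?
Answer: $37842$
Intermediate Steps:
$a{\left(J,g \right)} = -2$
$G = 2$ ($G = \sqrt{-2 + 6} = \sqrt{4} = 2$)
$T{\left(M \right)} = \frac{1}{M}$
$E{\left(I,Y \right)} = \frac{1}{2} - Y$
$E{\left(1 - 6,-8 \right)} 53 \cdot 84 = \left(\frac{1}{2} - -8\right) 53 \cdot 84 = \left(\frac{1}{2} + 8\right) 53 \cdot 84 = \frac{17}{2} \cdot 53 \cdot 84 = \frac{901}{2} \cdot 84 = 37842$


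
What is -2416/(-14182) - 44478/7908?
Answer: -50973439/9345938 ≈ -5.4541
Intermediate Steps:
-2416/(-14182) - 44478/7908 = -2416*(-1/14182) - 44478*1/7908 = 1208/7091 - 7413/1318 = -50973439/9345938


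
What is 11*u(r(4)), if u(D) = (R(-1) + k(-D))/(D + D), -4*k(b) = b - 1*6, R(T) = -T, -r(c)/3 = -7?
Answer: 341/168 ≈ 2.0298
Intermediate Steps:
r(c) = 21 (r(c) = -3*(-7) = 21)
k(b) = 3/2 - b/4 (k(b) = -(b - 1*6)/4 = -(b - 6)/4 = -(-6 + b)/4 = 3/2 - b/4)
u(D) = (5/2 + D/4)/(2*D) (u(D) = (-1*(-1) + (3/2 - (-1)*D/4))/(D + D) = (1 + (3/2 + D/4))/((2*D)) = (5/2 + D/4)*(1/(2*D)) = (5/2 + D/4)/(2*D))
11*u(r(4)) = 11*((1/8)*(10 + 21)/21) = 11*((1/8)*(1/21)*31) = 11*(31/168) = 341/168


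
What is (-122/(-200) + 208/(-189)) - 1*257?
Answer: -4866571/18900 ≈ -257.49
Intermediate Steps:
(-122/(-200) + 208/(-189)) - 1*257 = (-122*(-1/200) + 208*(-1/189)) - 257 = (61/100 - 208/189) - 257 = -9271/18900 - 257 = -4866571/18900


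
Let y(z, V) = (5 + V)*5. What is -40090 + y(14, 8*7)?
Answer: -39785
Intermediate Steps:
y(z, V) = 25 + 5*V
-40090 + y(14, 8*7) = -40090 + (25 + 5*(8*7)) = -40090 + (25 + 5*56) = -40090 + (25 + 280) = -40090 + 305 = -39785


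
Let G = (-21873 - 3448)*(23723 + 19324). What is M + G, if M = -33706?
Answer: -1090026793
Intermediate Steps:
G = -1089993087 (G = -25321*43047 = -1089993087)
M + G = -33706 - 1089993087 = -1090026793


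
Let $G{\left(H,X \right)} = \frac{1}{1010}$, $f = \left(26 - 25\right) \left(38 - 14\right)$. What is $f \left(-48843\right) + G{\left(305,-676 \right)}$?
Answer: $- \frac{1183954319}{1010} \approx -1.1722 \cdot 10^{6}$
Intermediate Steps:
$f = 24$ ($f = 1 \cdot 24 = 24$)
$G{\left(H,X \right)} = \frac{1}{1010}$
$f \left(-48843\right) + G{\left(305,-676 \right)} = 24 \left(-48843\right) + \frac{1}{1010} = -1172232 + \frac{1}{1010} = - \frac{1183954319}{1010}$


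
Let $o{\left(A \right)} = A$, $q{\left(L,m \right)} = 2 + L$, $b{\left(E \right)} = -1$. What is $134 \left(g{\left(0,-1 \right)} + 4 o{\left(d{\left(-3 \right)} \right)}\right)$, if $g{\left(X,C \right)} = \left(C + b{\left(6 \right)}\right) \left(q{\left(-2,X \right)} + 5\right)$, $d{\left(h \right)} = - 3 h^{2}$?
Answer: $-15812$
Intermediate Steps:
$g{\left(X,C \right)} = -5 + 5 C$ ($g{\left(X,C \right)} = \left(C - 1\right) \left(\left(2 - 2\right) + 5\right) = \left(-1 + C\right) \left(0 + 5\right) = \left(-1 + C\right) 5 = -5 + 5 C$)
$134 \left(g{\left(0,-1 \right)} + 4 o{\left(d{\left(-3 \right)} \right)}\right) = 134 \left(\left(-5 + 5 \left(-1\right)\right) + 4 \left(- 3 \left(-3\right)^{2}\right)\right) = 134 \left(\left(-5 - 5\right) + 4 \left(\left(-3\right) 9\right)\right) = 134 \left(-10 + 4 \left(-27\right)\right) = 134 \left(-10 - 108\right) = 134 \left(-118\right) = -15812$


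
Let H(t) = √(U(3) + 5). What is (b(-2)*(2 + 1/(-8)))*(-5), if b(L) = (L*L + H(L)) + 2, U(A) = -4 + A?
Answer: -75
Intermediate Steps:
H(t) = 2 (H(t) = √((-4 + 3) + 5) = √(-1 + 5) = √4 = 2)
b(L) = 4 + L² (b(L) = (L*L + 2) + 2 = (L² + 2) + 2 = (2 + L²) + 2 = 4 + L²)
(b(-2)*(2 + 1/(-8)))*(-5) = ((4 + (-2)²)*(2 + 1/(-8)))*(-5) = ((4 + 4)*(2 + 1*(-⅛)))*(-5) = (8*(2 - ⅛))*(-5) = (8*(15/8))*(-5) = 15*(-5) = -75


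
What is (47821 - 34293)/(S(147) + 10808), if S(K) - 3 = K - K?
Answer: 712/569 ≈ 1.2513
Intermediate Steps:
S(K) = 3 (S(K) = 3 + (K - K) = 3 + 0 = 3)
(47821 - 34293)/(S(147) + 10808) = (47821 - 34293)/(3 + 10808) = 13528/10811 = 13528*(1/10811) = 712/569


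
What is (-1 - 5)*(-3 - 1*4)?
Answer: 42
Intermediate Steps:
(-1 - 5)*(-3 - 1*4) = -6*(-3 - 4) = -6*(-7) = 42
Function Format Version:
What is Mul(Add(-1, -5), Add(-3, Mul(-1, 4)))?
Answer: 42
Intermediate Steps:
Mul(Add(-1, -5), Add(-3, Mul(-1, 4))) = Mul(-6, Add(-3, -4)) = Mul(-6, -7) = 42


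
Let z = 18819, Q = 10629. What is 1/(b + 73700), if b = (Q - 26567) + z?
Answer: 1/76581 ≈ 1.3058e-5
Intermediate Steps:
b = 2881 (b = (10629 - 26567) + 18819 = -15938 + 18819 = 2881)
1/(b + 73700) = 1/(2881 + 73700) = 1/76581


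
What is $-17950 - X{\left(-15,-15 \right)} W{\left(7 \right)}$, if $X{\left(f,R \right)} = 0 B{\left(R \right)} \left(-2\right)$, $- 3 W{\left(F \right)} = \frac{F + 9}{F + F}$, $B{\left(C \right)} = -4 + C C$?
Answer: $-17950$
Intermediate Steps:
$B{\left(C \right)} = -4 + C^{2}$
$W{\left(F \right)} = - \frac{9 + F}{6 F}$ ($W{\left(F \right)} = - \frac{\left(F + 9\right) \frac{1}{F + F}}{3} = - \frac{\left(9 + F\right) \frac{1}{2 F}}{3} = - \frac{\frac{1}{2} \frac{1}{F} \left(9 + F\right)}{3} = - \frac{9 + F}{6 F}$)
$X{\left(f,R \right)} = 0$ ($X{\left(f,R \right)} = 0 \left(-4 + R^{2}\right) \left(-2\right) = 0 \left(-2\right) = 0$)
$-17950 - X{\left(-15,-15 \right)} W{\left(7 \right)} = -17950 - 0 \frac{-9 - 7}{6 \cdot 7} = -17950 - 0 \cdot \frac{1}{6} \cdot \frac{1}{7} \left(-9 - 7\right) = -17950 - 0 \cdot \frac{1}{6} \cdot \frac{1}{7} \left(-16\right) = -17950 - 0 \left(- \frac{8}{21}\right) = -17950 - 0 = -17950 + 0 = -17950$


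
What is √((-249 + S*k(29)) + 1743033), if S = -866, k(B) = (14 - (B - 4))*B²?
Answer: 155*√406 ≈ 3123.2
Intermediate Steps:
k(B) = B²*(18 - B) (k(B) = (14 - (-4 + B))*B² = (14 + (4 - B))*B² = (18 - B)*B² = B²*(18 - B))
√((-249 + S*k(29)) + 1743033) = √((-249 - 866*29²*(18 - 1*29)) + 1743033) = √((-249 - 728306*(18 - 29)) + 1743033) = √((-249 - 728306*(-11)) + 1743033) = √((-249 - 866*(-9251)) + 1743033) = √((-249 + 8011366) + 1743033) = √(8011117 + 1743033) = √9754150 = 155*√406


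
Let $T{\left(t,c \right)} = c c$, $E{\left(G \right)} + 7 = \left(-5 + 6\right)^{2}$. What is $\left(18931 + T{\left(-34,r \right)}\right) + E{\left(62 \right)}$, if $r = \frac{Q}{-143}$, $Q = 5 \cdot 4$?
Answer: $\frac{386997725}{20449} \approx 18925.0$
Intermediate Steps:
$Q = 20$
$r = - \frac{20}{143}$ ($r = \frac{20}{-143} = 20 \left(- \frac{1}{143}\right) = - \frac{20}{143} \approx -0.13986$)
$E{\left(G \right)} = -6$ ($E{\left(G \right)} = -7 + \left(-5 + 6\right)^{2} = -7 + 1^{2} = -7 + 1 = -6$)
$T{\left(t,c \right)} = c^{2}$
$\left(18931 + T{\left(-34,r \right)}\right) + E{\left(62 \right)} = \left(18931 + \left(- \frac{20}{143}\right)^{2}\right) - 6 = \left(18931 + \frac{400}{20449}\right) - 6 = \frac{387120419}{20449} - 6 = \frac{386997725}{20449}$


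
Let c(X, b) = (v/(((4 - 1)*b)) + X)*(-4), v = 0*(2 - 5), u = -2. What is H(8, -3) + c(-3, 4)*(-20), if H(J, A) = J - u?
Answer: -230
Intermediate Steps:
H(J, A) = 2 + J (H(J, A) = J - 1*(-2) = J + 2 = 2 + J)
v = 0 (v = 0*(-3) = 0)
c(X, b) = -4*X (c(X, b) = (0/(((4 - 1)*b)) + X)*(-4) = (0/((3*b)) + X)*(-4) = (0*(1/(3*b)) + X)*(-4) = (0 + X)*(-4) = X*(-4) = -4*X)
H(8, -3) + c(-3, 4)*(-20) = (2 + 8) - 4*(-3)*(-20) = 10 + 12*(-20) = 10 - 240 = -230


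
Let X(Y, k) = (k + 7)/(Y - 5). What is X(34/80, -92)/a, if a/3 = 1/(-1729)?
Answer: -5878600/549 ≈ -10708.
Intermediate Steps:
X(Y, k) = (7 + k)/(-5 + Y)
a = -3/1729 (a = 3/(-1729) = 3*(-1/1729) = -3/1729 ≈ -0.0017351)
X(34/80, -92)/a = ((7 - 92)/(-5 + 34/80))/(-3/1729) = (-85/(-5 + 34*(1/80)))*(-1729/3) = (-85/(-5 + 17/40))*(-1729/3) = (-85/(-183/40))*(-1729/3) = -40/183*(-85)*(-1729/3) = (3400/183)*(-1729/3) = -5878600/549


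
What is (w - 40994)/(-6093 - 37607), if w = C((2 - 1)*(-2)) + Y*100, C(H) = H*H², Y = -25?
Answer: 21751/21850 ≈ 0.99547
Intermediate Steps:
C(H) = H³
w = -2508 (w = ((2 - 1)*(-2))³ - 25*100 = (1*(-2))³ - 2500 = (-2)³ - 2500 = -8 - 2500 = -2508)
(w - 40994)/(-6093 - 37607) = (-2508 - 40994)/(-6093 - 37607) = -43502/(-43700) = -43502*(-1/43700) = 21751/21850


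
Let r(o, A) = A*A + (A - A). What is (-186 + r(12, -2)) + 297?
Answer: 115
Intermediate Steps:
r(o, A) = A² (r(o, A) = A² + 0 = A²)
(-186 + r(12, -2)) + 297 = (-186 + (-2)²) + 297 = (-186 + 4) + 297 = -182 + 297 = 115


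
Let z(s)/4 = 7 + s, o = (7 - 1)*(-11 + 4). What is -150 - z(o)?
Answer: -10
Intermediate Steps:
o = -42 (o = 6*(-7) = -42)
z(s) = 28 + 4*s (z(s) = 4*(7 + s) = 28 + 4*s)
-150 - z(o) = -150 - (28 + 4*(-42)) = -150 - (28 - 168) = -150 - 1*(-140) = -150 + 140 = -10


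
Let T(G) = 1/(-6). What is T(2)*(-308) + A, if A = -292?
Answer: -722/3 ≈ -240.67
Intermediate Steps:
T(G) = -⅙
T(2)*(-308) + A = -⅙*(-308) - 292 = 154/3 - 292 = -722/3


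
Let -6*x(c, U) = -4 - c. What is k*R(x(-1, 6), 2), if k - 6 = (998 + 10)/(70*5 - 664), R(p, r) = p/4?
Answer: 219/628 ≈ 0.34873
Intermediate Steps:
x(c, U) = ⅔ + c/6 (x(c, U) = -(-4 - c)/6 = ⅔ + c/6)
R(p, r) = p/4 (R(p, r) = p*(¼) = p/4)
k = 438/157 (k = 6 + (998 + 10)/(70*5 - 664) = 6 + 1008/(350 - 664) = 6 + 1008/(-314) = 6 + 1008*(-1/314) = 6 - 504/157 = 438/157 ≈ 2.7898)
k*R(x(-1, 6), 2) = 438*((⅔ + (⅙)*(-1))/4)/157 = 438*((⅔ - ⅙)/4)/157 = 438*((¼)*(½))/157 = (438/157)*(⅛) = 219/628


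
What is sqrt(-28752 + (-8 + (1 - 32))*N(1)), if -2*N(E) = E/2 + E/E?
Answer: I*sqrt(114891)/2 ≈ 169.48*I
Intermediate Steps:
N(E) = -1/2 - E/4 (N(E) = -(E/2 + E/E)/2 = -(E*(1/2) + 1)/2 = -(E/2 + 1)/2 = -(1 + E/2)/2 = -1/2 - E/4)
sqrt(-28752 + (-8 + (1 - 32))*N(1)) = sqrt(-28752 + (-8 + (1 - 32))*(-1/2 - 1/4*1)) = sqrt(-28752 + (-8 - 31)*(-1/2 - 1/4)) = sqrt(-28752 - 39*(-3/4)) = sqrt(-28752 + 117/4) = sqrt(-114891/4) = I*sqrt(114891)/2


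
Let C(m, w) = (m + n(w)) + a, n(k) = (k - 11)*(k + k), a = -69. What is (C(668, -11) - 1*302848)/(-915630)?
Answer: 60353/183126 ≈ 0.32957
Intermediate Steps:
n(k) = 2*k*(-11 + k) (n(k) = (-11 + k)*(2*k) = 2*k*(-11 + k))
C(m, w) = -69 + m + 2*w*(-11 + w) (C(m, w) = (m + 2*w*(-11 + w)) - 69 = -69 + m + 2*w*(-11 + w))
(C(668, -11) - 1*302848)/(-915630) = ((-69 + 668 + 2*(-11)*(-11 - 11)) - 1*302848)/(-915630) = ((-69 + 668 + 2*(-11)*(-22)) - 302848)*(-1/915630) = ((-69 + 668 + 484) - 302848)*(-1/915630) = (1083 - 302848)*(-1/915630) = -301765*(-1/915630) = 60353/183126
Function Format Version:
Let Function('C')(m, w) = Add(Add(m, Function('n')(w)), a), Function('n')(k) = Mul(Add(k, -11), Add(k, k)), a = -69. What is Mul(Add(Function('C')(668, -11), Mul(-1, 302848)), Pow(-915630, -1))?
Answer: Rational(60353, 183126) ≈ 0.32957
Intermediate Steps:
Function('n')(k) = Mul(2, k, Add(-11, k)) (Function('n')(k) = Mul(Add(-11, k), Mul(2, k)) = Mul(2, k, Add(-11, k)))
Function('C')(m, w) = Add(-69, m, Mul(2, w, Add(-11, w))) (Function('C')(m, w) = Add(Add(m, Mul(2, w, Add(-11, w))), -69) = Add(-69, m, Mul(2, w, Add(-11, w))))
Mul(Add(Function('C')(668, -11), Mul(-1, 302848)), Pow(-915630, -1)) = Mul(Add(Add(-69, 668, Mul(2, -11, Add(-11, -11))), Mul(-1, 302848)), Pow(-915630, -1)) = Mul(Add(Add(-69, 668, Mul(2, -11, -22)), -302848), Rational(-1, 915630)) = Mul(Add(Add(-69, 668, 484), -302848), Rational(-1, 915630)) = Mul(Add(1083, -302848), Rational(-1, 915630)) = Mul(-301765, Rational(-1, 915630)) = Rational(60353, 183126)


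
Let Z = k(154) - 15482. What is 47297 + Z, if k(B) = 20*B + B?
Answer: 35049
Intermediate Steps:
k(B) = 21*B
Z = -12248 (Z = 21*154 - 15482 = 3234 - 15482 = -12248)
47297 + Z = 47297 - 12248 = 35049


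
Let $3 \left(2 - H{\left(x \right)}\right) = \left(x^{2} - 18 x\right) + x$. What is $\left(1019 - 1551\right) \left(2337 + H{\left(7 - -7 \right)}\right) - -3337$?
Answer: $-1248459$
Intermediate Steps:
$H{\left(x \right)} = 2 - \frac{x^{2}}{3} + \frac{17 x}{3}$ ($H{\left(x \right)} = 2 - \frac{\left(x^{2} - 18 x\right) + x}{3} = 2 - \frac{x^{2} - 17 x}{3} = 2 - \left(- \frac{17 x}{3} + \frac{x^{2}}{3}\right) = 2 - \frac{x^{2}}{3} + \frac{17 x}{3}$)
$\left(1019 - 1551\right) \left(2337 + H{\left(7 - -7 \right)}\right) - -3337 = \left(1019 - 1551\right) \left(2337 + \left(2 - \frac{\left(7 - -7\right)^{2}}{3} + \frac{17 \left(7 - -7\right)}{3}\right)\right) - -3337 = - 532 \left(2337 + \left(2 - \frac{\left(7 + 7\right)^{2}}{3} + \frac{17 \left(7 + 7\right)}{3}\right)\right) + 3337 = - 532 \left(2337 + \left(2 - \frac{14^{2}}{3} + \frac{17}{3} \cdot 14\right)\right) + 3337 = - 532 \left(2337 + \left(2 - \frac{196}{3} + \frac{238}{3}\right)\right) + 3337 = - 532 \left(2337 + 16\right) + 3337 = \left(-532\right) 2353 + 3337 = -1251796 + 3337 = -1248459$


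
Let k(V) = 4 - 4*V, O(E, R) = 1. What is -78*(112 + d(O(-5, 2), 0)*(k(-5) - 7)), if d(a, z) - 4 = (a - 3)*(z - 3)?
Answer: -21996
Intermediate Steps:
d(a, z) = 4 + (-3 + a)*(-3 + z) (d(a, z) = 4 + (a - 3)*(z - 3) = 4 + (-3 + a)*(-3 + z))
-78*(112 + d(O(-5, 2), 0)*(k(-5) - 7)) = -78*(112 + (13 - 3*1 - 3*0 + 1*0)*((4 - 4*(-5)) - 7)) = -78*(112 + (13 - 3 + 0 + 0)*((4 + 20) - 7)) = -78*(112 + 10*(24 - 7)) = -78*(112 + 10*17) = -78*(112 + 170) = -78*282 = -21996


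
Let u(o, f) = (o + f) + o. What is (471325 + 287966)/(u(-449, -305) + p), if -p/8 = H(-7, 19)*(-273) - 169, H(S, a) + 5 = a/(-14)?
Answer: -759291/13735 ≈ -55.281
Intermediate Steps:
u(o, f) = f + 2*o (u(o, f) = (f + o) + o = f + 2*o)
H(S, a) = -5 - a/14 (H(S, a) = -5 + a/(-14) = -5 + a*(-1/14) = -5 - a/14)
p = -12532 (p = -8*((-5 - 1/14*19)*(-273) - 169) = -8*((-5 - 19/14)*(-273) - 169) = -8*(-89/14*(-273) - 169) = -8*(3471/2 - 169) = -8*3133/2 = -12532)
(471325 + 287966)/(u(-449, -305) + p) = (471325 + 287966)/((-305 + 2*(-449)) - 12532) = 759291/((-305 - 898) - 12532) = 759291/(-1203 - 12532) = 759291/(-13735) = 759291*(-1/13735) = -759291/13735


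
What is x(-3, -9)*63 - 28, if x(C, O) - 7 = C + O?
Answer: -343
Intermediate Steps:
x(C, O) = 7 + C + O (x(C, O) = 7 + (C + O) = 7 + C + O)
x(-3, -9)*63 - 28 = (7 - 3 - 9)*63 - 28 = -5*63 - 28 = -315 - 28 = -343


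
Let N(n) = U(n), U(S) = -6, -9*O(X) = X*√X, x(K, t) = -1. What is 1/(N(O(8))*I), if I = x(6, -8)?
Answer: ⅙ ≈ 0.16667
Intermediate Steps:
O(X) = -X^(3/2)/9 (O(X) = -X*√X/9 = -X^(3/2)/9)
I = -1
N(n) = -6
1/(N(O(8))*I) = 1/(-6*(-1)) = 1/6 = ⅙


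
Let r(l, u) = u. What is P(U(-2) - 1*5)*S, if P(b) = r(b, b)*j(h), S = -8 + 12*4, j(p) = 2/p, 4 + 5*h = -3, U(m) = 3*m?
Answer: 4400/7 ≈ 628.57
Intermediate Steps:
h = -7/5 (h = -4/5 + (1/5)*(-3) = -4/5 - 3/5 = -7/5 ≈ -1.4000)
S = 40 (S = -8 + 48 = 40)
P(b) = -10*b/7 (P(b) = b*(2/(-7/5)) = b*(2*(-5/7)) = b*(-10/7) = -10*b/7)
P(U(-2) - 1*5)*S = -10*(3*(-2) - 1*5)/7*40 = -10*(-6 - 5)/7*40 = -10/7*(-11)*40 = (110/7)*40 = 4400/7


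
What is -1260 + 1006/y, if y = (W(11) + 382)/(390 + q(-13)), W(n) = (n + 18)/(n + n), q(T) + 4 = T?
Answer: -2370344/8433 ≈ -281.08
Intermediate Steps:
q(T) = -4 + T
W(n) = (18 + n)/(2*n) (W(n) = (18 + n)/((2*n)) = (18 + n)*(1/(2*n)) = (18 + n)/(2*n))
y = 8433/8206 (y = ((1/2)*(18 + 11)/11 + 382)/(390 + (-4 - 13)) = ((1/2)*(1/11)*29 + 382)/(390 - 17) = (29/22 + 382)/373 = (8433/22)*(1/373) = 8433/8206 ≈ 1.0277)
-1260 + 1006/y = -1260 + 1006/(8433/8206) = -1260 + 1006*(8206/8433) = -1260 + 8255236/8433 = -2370344/8433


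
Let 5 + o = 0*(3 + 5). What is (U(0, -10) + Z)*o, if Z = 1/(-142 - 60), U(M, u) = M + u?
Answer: 10105/202 ≈ 50.025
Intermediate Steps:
Z = -1/202 (Z = 1/(-202) = -1/202 ≈ -0.0049505)
o = -5 (o = -5 + 0*(3 + 5) = -5 + 0*8 = -5 + 0 = -5)
(U(0, -10) + Z)*o = ((0 - 10) - 1/202)*(-5) = (-10 - 1/202)*(-5) = -2021/202*(-5) = 10105/202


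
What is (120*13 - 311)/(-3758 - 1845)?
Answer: -1249/5603 ≈ -0.22292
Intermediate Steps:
(120*13 - 311)/(-3758 - 1845) = (1560 - 311)/(-5603) = 1249*(-1/5603) = -1249/5603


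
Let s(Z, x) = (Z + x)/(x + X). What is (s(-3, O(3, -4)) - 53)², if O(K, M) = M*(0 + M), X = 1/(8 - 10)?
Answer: 2614689/961 ≈ 2720.8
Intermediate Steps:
X = -½ (X = 1/(-2) = -½ ≈ -0.50000)
O(K, M) = M² (O(K, M) = M*M = M²)
s(Z, x) = (Z + x)/(-½ + x) (s(Z, x) = (Z + x)/(x - ½) = (Z + x)/(-½ + x))
(s(-3, O(3, -4)) - 53)² = (2*(-3 + (-4)²)/(-1 + 2*(-4)²) - 53)² = (2*(-3 + 16)/(-1 + 2*16) - 53)² = (2*13/(-1 + 32) - 53)² = (2*13/31 - 53)² = (2*(1/31)*13 - 53)² = (26/31 - 53)² = (-1617/31)² = 2614689/961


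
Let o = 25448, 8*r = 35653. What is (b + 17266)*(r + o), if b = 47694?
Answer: 1942604440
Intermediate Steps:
r = 35653/8 (r = (⅛)*35653 = 35653/8 ≈ 4456.6)
(b + 17266)*(r + o) = (47694 + 17266)*(35653/8 + 25448) = 64960*(239237/8) = 1942604440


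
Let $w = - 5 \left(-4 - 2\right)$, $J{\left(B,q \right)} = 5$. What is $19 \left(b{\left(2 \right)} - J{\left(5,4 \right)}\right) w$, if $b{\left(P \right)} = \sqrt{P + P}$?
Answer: $-1710$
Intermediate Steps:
$b{\left(P \right)} = \sqrt{2} \sqrt{P}$ ($b{\left(P \right)} = \sqrt{2 P} = \sqrt{2} \sqrt{P}$)
$w = 30$ ($w = \left(-5\right) \left(-6\right) = 30$)
$19 \left(b{\left(2 \right)} - J{\left(5,4 \right)}\right) w = 19 \left(\sqrt{2} \sqrt{2} - 5\right) 30 = 19 \left(2 - 5\right) 30 = 19 \left(-3\right) 30 = \left(-57\right) 30 = -1710$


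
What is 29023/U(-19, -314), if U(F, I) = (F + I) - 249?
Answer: -29023/582 ≈ -49.868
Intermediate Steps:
U(F, I) = -249 + F + I
29023/U(-19, -314) = 29023/(-249 - 19 - 314) = 29023/(-582) = 29023*(-1/582) = -29023/582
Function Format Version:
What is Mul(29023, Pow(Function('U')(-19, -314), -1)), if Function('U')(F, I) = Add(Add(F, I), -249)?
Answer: Rational(-29023, 582) ≈ -49.868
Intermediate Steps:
Function('U')(F, I) = Add(-249, F, I)
Mul(29023, Pow(Function('U')(-19, -314), -1)) = Mul(29023, Pow(Add(-249, -19, -314), -1)) = Mul(29023, Pow(-582, -1)) = Mul(29023, Rational(-1, 582)) = Rational(-29023, 582)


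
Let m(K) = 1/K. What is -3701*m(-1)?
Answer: 3701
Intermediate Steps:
m(K) = 1/K
-3701*m(-1) = -3701/(-1) = -3701*(-1) = 3701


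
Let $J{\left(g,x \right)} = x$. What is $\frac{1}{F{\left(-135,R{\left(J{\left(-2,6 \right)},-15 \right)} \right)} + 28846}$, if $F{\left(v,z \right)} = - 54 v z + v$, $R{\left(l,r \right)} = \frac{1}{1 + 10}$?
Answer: $\frac{11}{323111} \approx 3.4044 \cdot 10^{-5}$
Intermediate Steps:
$R{\left(l,r \right)} = \frac{1}{11}$
$F{\left(v,z \right)} = v - 54 v z$ ($F{\left(v,z \right)} = - 54 v z + v = v - 54 v z$)
$\frac{1}{F{\left(-135,R{\left(J{\left(-2,6 \right)},-15 \right)} \right)} + 28846} = \frac{1}{- 135 \left(1 - \frac{54}{11}\right) + 28846} = \frac{1}{\left(-135\right) \left(- \frac{43}{11}\right) + 28846} = \frac{1}{\frac{5805}{11} + 28846} = \frac{1}{\frac{323111}{11}} = \frac{11}{323111}$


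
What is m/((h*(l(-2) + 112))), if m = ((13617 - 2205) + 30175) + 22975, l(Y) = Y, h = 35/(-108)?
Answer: -3486348/1925 ≈ -1811.1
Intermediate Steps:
h = -35/108 (h = 35*(-1/108) = -35/108 ≈ -0.32407)
m = 64562 (m = (11412 + 30175) + 22975 = 41587 + 22975 = 64562)
m/((h*(l(-2) + 112))) = 64562/((-35*(-2 + 112)/108)) = 64562/((-35/108*110)) = 64562/(-1925/54) = 64562*(-54/1925) = -3486348/1925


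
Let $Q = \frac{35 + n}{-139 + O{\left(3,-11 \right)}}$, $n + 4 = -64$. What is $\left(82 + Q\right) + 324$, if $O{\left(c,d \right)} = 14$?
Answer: $\frac{50783}{125} \approx 406.26$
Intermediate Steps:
$n = -68$ ($n = -4 - 64 = -68$)
$Q = \frac{33}{125}$ ($Q = \frac{35 - 68}{-139 + 14} = - \frac{33}{-125} = \left(-33\right) \left(- \frac{1}{125}\right) = \frac{33}{125} \approx 0.264$)
$\left(82 + Q\right) + 324 = \left(82 + \frac{33}{125}\right) + 324 = \frac{10283}{125} + 324 = \frac{50783}{125}$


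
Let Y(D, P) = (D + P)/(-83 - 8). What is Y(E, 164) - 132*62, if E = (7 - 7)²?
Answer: -744908/91 ≈ -8185.8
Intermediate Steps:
E = 0 (E = 0² = 0)
Y(D, P) = -D/91 - P/91 (Y(D, P) = (D + P)/(-91) = (D + P)*(-1/91) = -D/91 - P/91)
Y(E, 164) - 132*62 = (-1/91*0 - 1/91*164) - 132*62 = (0 - 164/91) - 1*8184 = -164/91 - 8184 = -744908/91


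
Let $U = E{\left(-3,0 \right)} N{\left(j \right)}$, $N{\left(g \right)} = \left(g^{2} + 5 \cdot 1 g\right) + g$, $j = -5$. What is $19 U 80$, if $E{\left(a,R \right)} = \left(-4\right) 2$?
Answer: $60800$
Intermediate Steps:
$E{\left(a,R \right)} = -8$
$N{\left(g \right)} = g^{2} + 6 g$ ($N{\left(g \right)} = \left(g^{2} + 5 g\right) + g = g^{2} + 6 g$)
$U = 40$ ($U = - 8 \left(- 5 \left(6 - 5\right)\right) = - 8 \left(\left(-5\right) 1\right) = \left(-8\right) \left(-5\right) = 40$)
$19 U 80 = 19 \cdot 40 \cdot 80 = 760 \cdot 80 = 60800$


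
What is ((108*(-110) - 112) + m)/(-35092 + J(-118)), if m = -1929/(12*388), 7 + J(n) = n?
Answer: 18612227/54656784 ≈ 0.34053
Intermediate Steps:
J(n) = -7 + n
m = -643/1552 (m = -1929/4656 = -1929*1/4656 = -643/1552 ≈ -0.41430)
((108*(-110) - 112) + m)/(-35092 + J(-118)) = ((108*(-110) - 112) - 643/1552)/(-35092 + (-7 - 118)) = ((-11880 - 112) - 643/1552)/(-35092 - 125) = (-11992 - 643/1552)/(-35217) = -18612227/1552*(-1/35217) = 18612227/54656784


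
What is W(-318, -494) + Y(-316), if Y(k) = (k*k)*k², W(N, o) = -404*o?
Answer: 9971420312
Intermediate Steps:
Y(k) = k⁴ (Y(k) = k²*k² = k⁴)
W(-318, -494) + Y(-316) = -404*(-494) + (-316)⁴ = 199576 + 9971220736 = 9971420312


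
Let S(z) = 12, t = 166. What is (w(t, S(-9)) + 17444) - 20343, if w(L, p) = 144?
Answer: -2755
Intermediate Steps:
(w(t, S(-9)) + 17444) - 20343 = (144 + 17444) - 20343 = 17588 - 20343 = -2755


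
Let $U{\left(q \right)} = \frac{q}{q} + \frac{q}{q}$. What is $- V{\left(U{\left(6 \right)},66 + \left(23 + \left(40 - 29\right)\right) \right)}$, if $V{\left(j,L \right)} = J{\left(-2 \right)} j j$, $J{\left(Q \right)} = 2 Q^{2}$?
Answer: $-32$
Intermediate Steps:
$U{\left(q \right)} = 2$ ($U{\left(q \right)} = 1 + 1 = 2$)
$V{\left(j,L \right)} = 8 j^{2}$ ($V{\left(j,L \right)} = 2 \left(-2\right)^{2} j j = 2 \cdot 4 j j = 8 j j = 8 j^{2}$)
$- V{\left(U{\left(6 \right)},66 + \left(23 + \left(40 - 29\right)\right) \right)} = - 8 \cdot 2^{2} = - 8 \cdot 4 = \left(-1\right) 32 = -32$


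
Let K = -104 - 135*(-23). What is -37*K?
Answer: -111037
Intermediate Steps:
K = 3001 (K = -104 + 3105 = 3001)
-37*K = -37*3001 = -111037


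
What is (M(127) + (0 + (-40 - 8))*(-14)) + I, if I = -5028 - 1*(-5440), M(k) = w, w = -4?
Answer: 1080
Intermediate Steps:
M(k) = -4
I = 412 (I = -5028 + 5440 = 412)
(M(127) + (0 + (-40 - 8))*(-14)) + I = (-4 + (0 + (-40 - 8))*(-14)) + 412 = (-4 + (0 - 48)*(-14)) + 412 = (-4 - 48*(-14)) + 412 = (-4 + 672) + 412 = 668 + 412 = 1080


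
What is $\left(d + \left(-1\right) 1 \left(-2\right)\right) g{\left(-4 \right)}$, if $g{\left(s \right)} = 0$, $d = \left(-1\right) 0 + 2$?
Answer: $0$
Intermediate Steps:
$d = 2$ ($d = 0 + 2 = 2$)
$\left(d + \left(-1\right) 1 \left(-2\right)\right) g{\left(-4 \right)} = \left(2 + \left(-1\right) 1 \left(-2\right)\right) 0 = \left(2 - -2\right) 0 = \left(2 + 2\right) 0 = 4 \cdot 0 = 0$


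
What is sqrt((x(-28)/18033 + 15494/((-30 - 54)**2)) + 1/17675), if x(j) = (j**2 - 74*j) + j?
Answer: sqrt(152970984985044518)/254986620 ≈ 1.5339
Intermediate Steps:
x(j) = j**2 - 73*j
sqrt((x(-28)/18033 + 15494/((-30 - 54)**2)) + 1/17675) = sqrt((-28*(-73 - 28)/18033 + 15494/((-30 - 54)**2)) + 1/17675) = sqrt((-28*(-101)*(1/18033) + 15494/((-84)**2)) + 1/17675) = sqrt((2828*(1/18033) + 15494/7056) + 1/17675) = sqrt((2828/18033 + 15494*(1/7056)) + 1/17675) = sqrt((2828/18033 + 7747/3528) + 1/17675) = sqrt(49892945/21206808 + 1/17675) = sqrt(125982715669/53547190200) = sqrt(152970984985044518)/254986620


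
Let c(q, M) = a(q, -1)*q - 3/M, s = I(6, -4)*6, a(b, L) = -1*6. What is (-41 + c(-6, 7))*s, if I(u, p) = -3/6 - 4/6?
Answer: 38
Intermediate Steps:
I(u, p) = -7/6 (I(u, p) = -3*⅙ - 4*⅙ = -½ - ⅔ = -7/6)
a(b, L) = -6
s = -7 (s = -7/6*6 = -7)
c(q, M) = -6*q - 3/M
(-41 + c(-6, 7))*s = (-41 + (-6*(-6) - 3/7))*(-7) = (-41 + (36 - 3*⅐))*(-7) = (-41 + (36 - 3/7))*(-7) = (-41 + 249/7)*(-7) = -38/7*(-7) = 38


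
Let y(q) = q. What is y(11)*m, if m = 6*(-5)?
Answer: -330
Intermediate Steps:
m = -30
y(11)*m = 11*(-30) = -330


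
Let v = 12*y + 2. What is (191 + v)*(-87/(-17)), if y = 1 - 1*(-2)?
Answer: 19923/17 ≈ 1171.9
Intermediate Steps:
y = 3 (y = 1 + 2 = 3)
v = 38 (v = 12*3 + 2 = 36 + 2 = 38)
(191 + v)*(-87/(-17)) = (191 + 38)*(-87/(-17)) = 229*(-87*(-1/17)) = 229*(87/17) = 19923/17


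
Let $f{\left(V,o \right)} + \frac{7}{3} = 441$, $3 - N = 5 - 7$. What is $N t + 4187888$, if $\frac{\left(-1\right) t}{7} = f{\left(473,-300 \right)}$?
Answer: $\frac{12517604}{3} \approx 4.1725 \cdot 10^{6}$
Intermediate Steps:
$N = 5$ ($N = 3 - \left(5 - 7\right) = 3 - -2 = 3 + 2 = 5$)
$f{\left(V,o \right)} = \frac{1316}{3}$ ($f{\left(V,o \right)} = - \frac{7}{3} + 441 = \frac{1316}{3}$)
$t = - \frac{9212}{3}$ ($t = \left(-7\right) \frac{1316}{3} = - \frac{9212}{3} \approx -3070.7$)
$N t + 4187888 = 5 \left(- \frac{9212}{3}\right) + 4187888 = - \frac{46060}{3} + 4187888 = \frac{12517604}{3}$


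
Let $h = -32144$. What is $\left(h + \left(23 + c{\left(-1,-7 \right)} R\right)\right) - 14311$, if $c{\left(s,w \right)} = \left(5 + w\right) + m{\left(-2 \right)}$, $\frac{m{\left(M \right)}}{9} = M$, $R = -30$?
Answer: $-45832$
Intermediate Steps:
$m{\left(M \right)} = 9 M$
$c{\left(s,w \right)} = -13 + w$ ($c{\left(s,w \right)} = \left(5 + w\right) + 9 \left(-2\right) = \left(5 + w\right) - 18 = -13 + w$)
$\left(h + \left(23 + c{\left(-1,-7 \right)} R\right)\right) - 14311 = \left(-32144 + \left(23 + \left(-13 - 7\right) \left(-30\right)\right)\right) - 14311 = \left(-32144 + \left(23 - -600\right)\right) - 14311 = \left(-32144 + \left(23 + 600\right)\right) - 14311 = \left(-32144 + 623\right) - 14311 = -31521 - 14311 = -45832$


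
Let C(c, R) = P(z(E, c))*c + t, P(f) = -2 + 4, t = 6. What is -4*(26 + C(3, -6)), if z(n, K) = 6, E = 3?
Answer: -152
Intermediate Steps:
P(f) = 2
C(c, R) = 6 + 2*c (C(c, R) = 2*c + 6 = 6 + 2*c)
-4*(26 + C(3, -6)) = -4*(26 + (6 + 2*3)) = -4*(26 + (6 + 6)) = -4*(26 + 12) = -4*38 = -152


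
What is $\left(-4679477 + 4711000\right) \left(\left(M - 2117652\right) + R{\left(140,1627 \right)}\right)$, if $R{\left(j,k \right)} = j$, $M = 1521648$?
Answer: $-18783420872$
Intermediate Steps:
$\left(-4679477 + 4711000\right) \left(\left(M - 2117652\right) + R{\left(140,1627 \right)}\right) = \left(-4679477 + 4711000\right) \left(\left(1521648 - 2117652\right) + 140\right) = 31523 \left(\left(1521648 - 2117652\right) + 140\right) = 31523 \left(-596004 + 140\right) = 31523 \left(-595864\right) = -18783420872$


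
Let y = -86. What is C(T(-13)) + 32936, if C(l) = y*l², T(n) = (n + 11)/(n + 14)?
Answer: 32592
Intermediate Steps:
T(n) = (11 + n)/(14 + n)
C(l) = -86*l²
C(T(-13)) + 32936 = -86*(11 - 13)²/(14 - 13)² + 32936 = -86*(-2/1)² + 32936 = -86*(1*(-2))² + 32936 = -86*(-2)² + 32936 = -86*4 + 32936 = -344 + 32936 = 32592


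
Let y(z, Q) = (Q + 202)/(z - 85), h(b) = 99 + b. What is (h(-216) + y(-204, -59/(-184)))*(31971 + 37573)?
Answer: -54407913567/6647 ≈ -8.1853e+6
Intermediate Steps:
y(z, Q) = (202 + Q)/(-85 + z)
(h(-216) + y(-204, -59/(-184)))*(31971 + 37573) = ((99 - 216) + (202 - 59/(-184))/(-85 - 204))*(31971 + 37573) = (-117 + (202 - 59*(-1/184))/(-289))*69544 = (-117 - (202 + 59/184)/289)*69544 = (-117 - 1/289*37227/184)*69544 = (-117 - 37227/53176)*69544 = -6258819/53176*69544 = -54407913567/6647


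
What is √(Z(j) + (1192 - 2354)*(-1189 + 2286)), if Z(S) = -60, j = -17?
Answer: I*√1274774 ≈ 1129.1*I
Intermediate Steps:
√(Z(j) + (1192 - 2354)*(-1189 + 2286)) = √(-60 + (1192 - 2354)*(-1189 + 2286)) = √(-60 - 1162*1097) = √(-60 - 1274714) = √(-1274774) = I*√1274774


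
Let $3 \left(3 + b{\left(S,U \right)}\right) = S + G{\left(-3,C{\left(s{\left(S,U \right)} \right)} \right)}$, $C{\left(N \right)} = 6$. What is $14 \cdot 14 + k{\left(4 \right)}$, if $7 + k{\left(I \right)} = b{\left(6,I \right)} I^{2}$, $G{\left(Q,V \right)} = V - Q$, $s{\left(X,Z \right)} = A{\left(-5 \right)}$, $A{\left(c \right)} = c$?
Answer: $221$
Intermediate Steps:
$s{\left(X,Z \right)} = -5$
$b{\left(S,U \right)} = \frac{S}{3}$ ($b{\left(S,U \right)} = -3 + \frac{S + \left(6 - -3\right)}{3} = -3 + \frac{S + \left(6 + 3\right)}{3} = -3 + \frac{S + 9}{3} = -3 + \frac{9 + S}{3} = -3 + \left(3 + \frac{S}{3}\right) = \frac{S}{3}$)
$k{\left(I \right)} = -7 + 2 I^{2}$ ($k{\left(I \right)} = -7 + \frac{1}{3} \cdot 6 I^{2} = -7 + 2 I^{2}$)
$14 \cdot 14 + k{\left(4 \right)} = 14 \cdot 14 - \left(7 - 2 \cdot 4^{2}\right) = 196 + \left(-7 + 2 \cdot 16\right) = 196 + \left(-7 + 32\right) = 196 + 25 = 221$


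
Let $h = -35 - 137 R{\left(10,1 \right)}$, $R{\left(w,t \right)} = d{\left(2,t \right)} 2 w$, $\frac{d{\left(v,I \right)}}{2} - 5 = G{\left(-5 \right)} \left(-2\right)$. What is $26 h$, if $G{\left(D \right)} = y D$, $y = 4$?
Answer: $-6412510$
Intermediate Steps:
$G{\left(D \right)} = 4 D$
$d{\left(v,I \right)} = 90$ ($d{\left(v,I \right)} = 10 + 2 \cdot 4 \left(-5\right) \left(-2\right) = 10 + 2 \left(\left(-20\right) \left(-2\right)\right) = 10 + 2 \cdot 40 = 10 + 80 = 90$)
$R{\left(w,t \right)} = 180 w$ ($R{\left(w,t \right)} = 90 \cdot 2 w = 180 w$)
$h = -246635$ ($h = -35 - 137 \cdot 180 \cdot 10 = -35 - 246600 = -246635$)
$26 h = 26 \left(-246635\right) = -6412510$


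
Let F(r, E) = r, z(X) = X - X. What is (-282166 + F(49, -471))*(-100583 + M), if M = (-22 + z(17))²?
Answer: 28239629583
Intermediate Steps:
z(X) = 0
M = 484 (M = (-22 + 0)² = (-22)² = 484)
(-282166 + F(49, -471))*(-100583 + M) = (-282166 + 49)*(-100583 + 484) = -282117*(-100099) = 28239629583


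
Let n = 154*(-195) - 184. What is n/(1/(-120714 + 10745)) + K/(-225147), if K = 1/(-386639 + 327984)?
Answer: 43878291030527861311/13205997285 ≈ 3.3226e+9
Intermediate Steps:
K = -1/58655 (K = 1/(-58655) = -1/58655 ≈ -1.7049e-5)
n = -30214 (n = -30030 - 184 = -30214)
n/(1/(-120714 + 10745)) + K/(-225147) = -30214/(1/(-120714 + 10745)) - 1/58655/(-225147) = -30214/(1/(-109969)) - 1/58655*(-1/225147) = -30214/(-1/109969) + 1/13205997285 = -30214*(-109969) + 1/13205997285 = 3322603366 + 1/13205997285 = 43878291030527861311/13205997285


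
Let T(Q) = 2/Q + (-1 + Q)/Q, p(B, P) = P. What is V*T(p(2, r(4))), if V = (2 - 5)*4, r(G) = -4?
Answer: -9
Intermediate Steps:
T(Q) = 2/Q + (-1 + Q)/Q
V = -12 (V = -3*4 = -12)
V*T(p(2, r(4))) = -12*(1 - 4)/(-4) = -(-3)*(-3) = -12*¾ = -9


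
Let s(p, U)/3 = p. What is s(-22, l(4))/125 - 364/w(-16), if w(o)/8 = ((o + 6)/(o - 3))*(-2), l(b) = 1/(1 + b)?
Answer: 42697/1000 ≈ 42.697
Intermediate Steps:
s(p, U) = 3*p
w(o) = -16*(6 + o)/(-3 + o) (w(o) = 8*(((o + 6)/(o - 3))*(-2)) = 8*(((6 + o)/(-3 + o))*(-2)) = 8*(-2*(6 + o)/(-3 + o)) = -16*(6 + o)/(-3 + o))
s(-22, l(4))/125 - 364/w(-16) = (3*(-22))/125 - 364*(-3 - 16)/(16*(-6 - 1*(-16))) = -66*1/125 - 364*(-19/(16*(-6 + 16))) = -66/125 - 364/(16*(-1/19)*10) = -66/125 - 364/(-160/19) = -66/125 - 364*(-19/160) = -66/125 + 1729/40 = 42697/1000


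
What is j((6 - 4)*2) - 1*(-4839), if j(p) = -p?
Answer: 4835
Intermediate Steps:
j((6 - 4)*2) - 1*(-4839) = -(6 - 4)*2 - 1*(-4839) = -2*2 + 4839 = -1*4 + 4839 = -4 + 4839 = 4835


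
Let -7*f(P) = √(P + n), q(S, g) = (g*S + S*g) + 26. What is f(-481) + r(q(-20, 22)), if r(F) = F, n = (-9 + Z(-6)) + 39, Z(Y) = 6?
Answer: -854 - I*√445/7 ≈ -854.0 - 3.0136*I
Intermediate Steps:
q(S, g) = 26 + 2*S*g (q(S, g) = (S*g + S*g) + 26 = 2*S*g + 26 = 26 + 2*S*g)
n = 36 (n = (-9 + 6) + 39 = -3 + 39 = 36)
f(P) = -√(36 + P)/7 (f(P) = -√(P + 36)/7 = -√(36 + P)/7)
f(-481) + r(q(-20, 22)) = -√(36 - 481)/7 + (26 + 2*(-20)*22) = -I*√445/7 + (26 - 880) = -I*√445/7 - 854 = -854 - I*√445/7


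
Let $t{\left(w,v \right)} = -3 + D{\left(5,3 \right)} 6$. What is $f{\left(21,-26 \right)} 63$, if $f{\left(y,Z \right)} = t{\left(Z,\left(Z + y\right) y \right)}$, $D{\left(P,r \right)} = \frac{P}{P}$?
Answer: $189$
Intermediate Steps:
$D{\left(P,r \right)} = 1$
$t{\left(w,v \right)} = 3$ ($t{\left(w,v \right)} = -3 + 1 \cdot 6 = -3 + 6 = 3$)
$f{\left(y,Z \right)} = 3$
$f{\left(21,-26 \right)} 63 = 3 \cdot 63 = 189$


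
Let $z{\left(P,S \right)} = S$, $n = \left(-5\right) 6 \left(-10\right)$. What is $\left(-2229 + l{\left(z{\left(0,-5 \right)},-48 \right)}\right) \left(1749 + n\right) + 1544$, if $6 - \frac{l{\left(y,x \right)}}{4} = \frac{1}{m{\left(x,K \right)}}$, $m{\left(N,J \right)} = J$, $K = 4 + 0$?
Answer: $-4518550$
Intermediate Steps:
$K = 4$
$n = 300$ ($n = \left(-30\right) \left(-10\right) = 300$)
$l{\left(y,x \right)} = 23$ ($l{\left(y,x \right)} = 24 - \frac{4}{4} = 24 - 1 = 23$)
$\left(-2229 + l{\left(z{\left(0,-5 \right)},-48 \right)}\right) \left(1749 + n\right) + 1544 = \left(-2229 + 23\right) \left(1749 + 300\right) + 1544 = \left(-2206\right) 2049 + 1544 = -4520094 + 1544 = -4518550$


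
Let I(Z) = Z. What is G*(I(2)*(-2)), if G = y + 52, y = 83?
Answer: -540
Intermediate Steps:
G = 135 (G = 83 + 52 = 135)
G*(I(2)*(-2)) = 135*(2*(-2)) = 135*(-4) = -540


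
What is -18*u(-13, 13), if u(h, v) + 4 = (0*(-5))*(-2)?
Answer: 72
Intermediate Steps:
u(h, v) = -4 (u(h, v) = -4 + (0*(-5))*(-2) = -4 + 0*(-2) = -4 + 0 = -4)
-18*u(-13, 13) = -18*(-4) = 72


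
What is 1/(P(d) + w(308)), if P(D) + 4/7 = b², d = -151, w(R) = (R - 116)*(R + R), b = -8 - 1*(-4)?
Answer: 7/828012 ≈ 8.4540e-6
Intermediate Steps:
b = -4 (b = -8 + 4 = -4)
w(R) = 2*R*(-116 + R) (w(R) = (-116 + R)*(2*R) = 2*R*(-116 + R))
P(D) = 108/7 (P(D) = -4/7 + (-4)² = -4/7 + 16 = 108/7)
1/(P(d) + w(308)) = 1/(108/7 + 2*308*(-116 + 308)) = 1/(108/7 + 2*308*192) = 1/(108/7 + 118272) = 1/(828012/7) = 7/828012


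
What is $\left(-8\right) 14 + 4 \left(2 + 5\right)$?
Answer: $-84$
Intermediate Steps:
$\left(-8\right) 14 + 4 \left(2 + 5\right) = -112 + 4 \cdot 7 = -112 + 28 = -84$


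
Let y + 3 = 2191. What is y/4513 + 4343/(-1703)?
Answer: -15873795/7685639 ≈ -2.0654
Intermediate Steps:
y = 2188 (y = -3 + 2191 = 2188)
y/4513 + 4343/(-1703) = 2188/4513 + 4343/(-1703) = 2188*(1/4513) + 4343*(-1/1703) = 2188/4513 - 4343/1703 = -15873795/7685639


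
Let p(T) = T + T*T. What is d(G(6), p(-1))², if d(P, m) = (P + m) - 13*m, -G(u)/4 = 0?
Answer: 0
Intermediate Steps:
p(T) = T + T²
G(u) = 0 (G(u) = -4*0 = 0)
d(P, m) = P - 12*m
d(G(6), p(-1))² = (0 - (-12)*(1 - 1))² = (0 - (-12)*0)² = (0 - 12*0)² = (0 + 0)² = 0² = 0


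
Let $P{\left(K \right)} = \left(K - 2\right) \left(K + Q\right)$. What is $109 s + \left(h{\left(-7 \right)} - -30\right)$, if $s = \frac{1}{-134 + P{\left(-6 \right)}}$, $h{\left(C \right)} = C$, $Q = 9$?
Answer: $\frac{3525}{158} \approx 22.31$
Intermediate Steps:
$P{\left(K \right)} = \left(-2 + K\right) \left(9 + K\right)$ ($P{\left(K \right)} = \left(K - 2\right) \left(K + 9\right) = \left(-2 + K\right) \left(9 + K\right)$)
$s = - \frac{1}{158}$ ($s = \frac{1}{-134 + \left(-18 + \left(-6\right)^{2} + 7 \left(-6\right)\right)} = \frac{1}{-134 - 24} = \frac{1}{-158} = - \frac{1}{158} \approx -0.0063291$)
$109 s + \left(h{\left(-7 \right)} - -30\right) = 109 \left(- \frac{1}{158}\right) - -23 = - \frac{109}{158} + \left(-7 + 30\right) = - \frac{109}{158} + 23 = \frac{3525}{158}$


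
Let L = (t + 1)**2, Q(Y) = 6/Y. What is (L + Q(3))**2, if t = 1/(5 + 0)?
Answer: 7396/625 ≈ 11.834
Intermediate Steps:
t = 1/5 ≈ 0.20000
L = 36/25 (L = (1/5 + 1)**2 = (6/5)**2 = 36/25 ≈ 1.4400)
(L + Q(3))**2 = (36/25 + 6/3)**2 = (36/25 + 6*(1/3))**2 = (36/25 + 2)**2 = (86/25)**2 = 7396/625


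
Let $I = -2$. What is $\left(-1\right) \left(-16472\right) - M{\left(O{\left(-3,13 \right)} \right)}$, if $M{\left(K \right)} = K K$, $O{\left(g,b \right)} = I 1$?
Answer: $16468$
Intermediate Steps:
$O{\left(g,b \right)} = -2$ ($O{\left(g,b \right)} = \left(-2\right) 1 = -2$)
$M{\left(K \right)} = K^{2}$
$\left(-1\right) \left(-16472\right) - M{\left(O{\left(-3,13 \right)} \right)} = \left(-1\right) \left(-16472\right) - \left(-2\right)^{2} = 16472 - 4 = 16468$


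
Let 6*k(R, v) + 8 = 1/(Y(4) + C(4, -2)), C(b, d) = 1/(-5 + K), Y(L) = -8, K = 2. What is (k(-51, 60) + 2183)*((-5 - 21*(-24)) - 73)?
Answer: 23234537/25 ≈ 9.2938e+5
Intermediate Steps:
C(b, d) = -⅓ (C(b, d) = 1/(-5 + 2) = 1/(-3) = -⅓)
k(R, v) = -203/150 (k(R, v) = -4/3 + 1/(6*(-8 - ⅓)) = -4/3 + 1/(6*(-25/3)) = -4/3 + (⅙)*(-3/25) = -4/3 - 1/50 = -203/150)
(k(-51, 60) + 2183)*((-5 - 21*(-24)) - 73) = (-203/150 + 2183)*((-5 - 21*(-24)) - 73) = 327247*((-5 + 504) - 73)/150 = 327247*(499 - 73)/150 = (327247/150)*426 = 23234537/25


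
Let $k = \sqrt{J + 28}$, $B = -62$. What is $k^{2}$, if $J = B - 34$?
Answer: $-68$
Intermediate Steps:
$J = -96$ ($J = -62 - 34 = -96$)
$k = 2 i \sqrt{17}$ ($k = \sqrt{-96 + 28} = \sqrt{-68} = 2 i \sqrt{17} \approx 8.2462 i$)
$k^{2} = \left(2 i \sqrt{17}\right)^{2} = -68$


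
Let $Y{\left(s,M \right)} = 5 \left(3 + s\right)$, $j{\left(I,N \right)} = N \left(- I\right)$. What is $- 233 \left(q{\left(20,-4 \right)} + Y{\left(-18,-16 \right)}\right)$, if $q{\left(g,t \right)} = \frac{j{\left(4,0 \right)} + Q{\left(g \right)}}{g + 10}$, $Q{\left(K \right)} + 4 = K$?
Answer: $\frac{260261}{15} \approx 17351.0$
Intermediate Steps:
$j{\left(I,N \right)} = - I N$
$Y{\left(s,M \right)} = 15 + 5 s$
$Q{\left(K \right)} = -4 + K$
$q{\left(g,t \right)} = \frac{-4 + g}{10 + g}$ ($q{\left(g,t \right)} = \frac{\left(-1\right) 4 \cdot 0 + \left(-4 + g\right)}{g + 10} = \frac{0 + \left(-4 + g\right)}{10 + g} = \frac{-4 + g}{10 + g}$)
$- 233 \left(q{\left(20,-4 \right)} + Y{\left(-18,-16 \right)}\right) = - 233 \left(\frac{-4 + 20}{10 + 20} + \left(15 + 5 \left(-18\right)\right)\right) = - 233 \left(\frac{1}{30} \cdot 16 + \left(15 - 90\right)\right) = - 233 \left(\frac{1}{30} \cdot 16 - 75\right) = - 233 \left(\frac{8}{15} - 75\right) = \left(-233\right) \left(- \frac{1117}{15}\right) = \frac{260261}{15}$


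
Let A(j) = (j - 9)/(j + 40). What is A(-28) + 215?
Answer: 2543/12 ≈ 211.92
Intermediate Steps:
A(j) = (-9 + j)/(40 + j)
A(-28) + 215 = (-9 - 28)/(40 - 28) + 215 = -37/12 + 215 = 2543/12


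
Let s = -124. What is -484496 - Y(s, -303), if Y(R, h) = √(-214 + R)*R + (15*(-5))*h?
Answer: -507221 + 1612*I*√2 ≈ -5.0722e+5 + 2279.7*I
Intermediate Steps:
Y(R, h) = -75*h + R*√(-214 + R) (Y(R, h) = R*√(-214 + R) - 75*h = -75*h + R*√(-214 + R))
-484496 - Y(s, -303) = -484496 - (-75*(-303) - 124*√(-214 - 124)) = -484496 - (22725 - 1612*I*√2) = -484496 + (-22725 + 1612*I*√2) = -507221 + 1612*I*√2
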